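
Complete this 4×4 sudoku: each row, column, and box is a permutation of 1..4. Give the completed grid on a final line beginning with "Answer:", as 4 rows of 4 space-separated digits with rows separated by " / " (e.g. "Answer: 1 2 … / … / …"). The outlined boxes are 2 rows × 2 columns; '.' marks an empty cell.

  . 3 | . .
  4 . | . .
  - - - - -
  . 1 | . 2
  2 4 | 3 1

Step 1. [r1c3∈{1,2,4}] 2 has one home in row 1: r1c3 ⇒ r1c3=2.
Step 2. [r2c3∈{1}] nothing but 1 survives at r2c3 ⇒ r2c3=1.
Step 3. [r1c1∈{1}] only 1 remains possible at r1c1. So r1c1=1.
Step 4. [r3c3∈{4}] only 4 remains possible at r3c3 ⇒ r3c3=4.
Step 5. [r1c4∈{4}] r1c4's peers cover all but 4 ⇒ r1c4=4.
Step 6. [r2c2∈{2}] only 2 remains possible at r2c2, so r2c2=2.
Step 7. [r2c4∈{3}] r2c4 has the single candidate 3, so r2c4=3.
Step 8. [r3c1∈{3}] nothing but 3 survives at r3c1 ⇒ r3c1=3.

Answer: 1 3 2 4 / 4 2 1 3 / 3 1 4 2 / 2 4 3 1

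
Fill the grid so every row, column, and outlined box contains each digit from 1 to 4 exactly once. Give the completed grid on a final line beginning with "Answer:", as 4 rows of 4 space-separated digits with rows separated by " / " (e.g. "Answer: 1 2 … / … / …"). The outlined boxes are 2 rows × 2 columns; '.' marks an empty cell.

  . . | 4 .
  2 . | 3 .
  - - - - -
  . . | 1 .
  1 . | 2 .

Step 1. [r3c1∈{3,4}] in col 1, 4 fits only at r3c1. So r3c1=4.
Step 2. [r4c2∈{3}] r4c2's peers cover all but 3 ⇒ r4c2=3.
Step 3. [r2c4∈{1}] r2c4 has the single candidate 1 ⇒ r2c4=1.
Step 4. [r1c1∈{3}] r1c1 is down to just 3. So r1c1=3.
Step 5. [r3c2∈{2}] nothing but 2 survives at r3c2 ⇒ r3c2=2.
Step 6. [r3c4∈{3}] r3c4 has the single candidate 3 ⇒ r3c4=3.
Step 7. [r1c2∈{1}] only 1 remains possible at r1c2 ⇒ r1c2=1.
Step 8. [r4c4∈{4}] only 4 remains possible at r4c4 ⇒ r4c4=4.
Step 9. [r2c2∈{4}] nothing but 4 survives at r2c2 ⇒ r2c2=4.
Step 10. [r1c4∈{2}] nothing but 2 survives at r1c4. So r1c4=2.

Answer: 3 1 4 2 / 2 4 3 1 / 4 2 1 3 / 1 3 2 4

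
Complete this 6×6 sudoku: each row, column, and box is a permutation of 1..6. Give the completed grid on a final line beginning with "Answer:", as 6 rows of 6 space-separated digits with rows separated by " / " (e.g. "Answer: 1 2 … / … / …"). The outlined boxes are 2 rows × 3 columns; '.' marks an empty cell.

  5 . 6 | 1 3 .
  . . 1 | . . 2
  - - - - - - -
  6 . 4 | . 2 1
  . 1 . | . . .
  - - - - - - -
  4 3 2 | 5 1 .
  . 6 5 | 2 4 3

Step 1. [r4c6∈{4,5,6}] in col 6, 5 fits only at r4c6 ⇒ r4c6=5.
Step 2. [r4c4∈{3,4,6}] row 4 places 4 nowhere but r4c4, so r4c4=4.
Step 3. [r1c2∈{2,4}] across row 1, 2 lands solely at r1c2 ⇒ r1c2=2.
Step 4. [r2c4∈{6}] r2c4's peers cover all but 6. So r2c4=6.
Step 5. [r4c3∈{3}] nothing but 3 survives at r4c3. So r4c3=3.
Step 6. [r3c4∈{3}] r3c4's peers cover all but 3. So r3c4=3.
Step 7. [r3c2∈{5}] only 5 remains possible at r3c2 ⇒ r3c2=5.
Step 8. [r2c5∈{5}] r2c5's peers cover all but 5, so r2c5=5.
Step 9. [r2c2∈{4}] r2c2's peers cover all but 4, so r2c2=4.
Step 10. [r4c1∈{2}] r4c1 has the single candidate 2 ⇒ r4c1=2.
Step 11. [r5c6∈{6}] nothing but 6 survives at r5c6 ⇒ r5c6=6.
Step 12. [r4c5∈{6}] nothing but 6 survives at r4c5 ⇒ r4c5=6.
Step 13. [r1c6∈{4}] nothing but 4 survives at r1c6 ⇒ r1c6=4.
Step 14. [r2c1∈{3}] only 3 remains possible at r2c1, so r2c1=3.
Step 15. [r6c1∈{1}] only 1 remains possible at r6c1, so r6c1=1.

Answer: 5 2 6 1 3 4 / 3 4 1 6 5 2 / 6 5 4 3 2 1 / 2 1 3 4 6 5 / 4 3 2 5 1 6 / 1 6 5 2 4 3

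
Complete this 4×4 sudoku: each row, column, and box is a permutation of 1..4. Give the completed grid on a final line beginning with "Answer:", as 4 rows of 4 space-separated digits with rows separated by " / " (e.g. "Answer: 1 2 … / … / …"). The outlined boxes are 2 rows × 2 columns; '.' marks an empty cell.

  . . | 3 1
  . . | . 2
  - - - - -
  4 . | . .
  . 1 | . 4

Step 1. [r4c1∈{2,3}] in row 4, 3 fits only at r4c1. So r4c1=3.
Step 2. [r3c2∈{2}] r3c2 is down to just 2. So r3c2=2.
Step 3. [r1c2∈{4}] r1c2 has the single candidate 4, so r1c2=4.
Step 4. [r2c3∈{4}] r2c3 is down to just 4 ⇒ r2c3=4.
Step 5. [r2c1∈{1}] r2c1's peers cover all but 1 ⇒ r2c1=1.
Step 6. [r2c2∈{3}] nothing but 3 survives at r2c2. So r2c2=3.
Step 7. [r3c3∈{1}] r3c3 is down to just 1, so r3c3=1.
Step 8. [r1c1∈{2}] nothing but 2 survives at r1c1, so r1c1=2.
Step 9. [r4c3∈{2}] nothing but 2 survives at r4c3, so r4c3=2.
Step 10. [r3c4∈{3}] r3c4's peers cover all but 3 ⇒ r3c4=3.

Answer: 2 4 3 1 / 1 3 4 2 / 4 2 1 3 / 3 1 2 4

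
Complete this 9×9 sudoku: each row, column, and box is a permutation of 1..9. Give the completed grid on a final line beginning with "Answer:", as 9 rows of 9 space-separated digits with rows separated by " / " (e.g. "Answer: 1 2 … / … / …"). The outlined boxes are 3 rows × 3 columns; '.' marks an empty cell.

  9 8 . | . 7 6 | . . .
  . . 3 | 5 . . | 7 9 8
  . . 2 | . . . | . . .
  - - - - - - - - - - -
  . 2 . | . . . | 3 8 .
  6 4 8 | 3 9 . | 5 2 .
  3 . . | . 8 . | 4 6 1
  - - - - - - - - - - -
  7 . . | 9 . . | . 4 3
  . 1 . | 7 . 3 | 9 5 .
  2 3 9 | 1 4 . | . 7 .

Step 1. [r5c6∈{1,7}] 1 has one home in row 5: r5c6. So r5c6=1.
Step 2. [r9c6∈{5,8}] 5 has one home in row 9: r9c6. So r9c6=5.
Step 3. [r7c7∈{1,2,6,8}] r7c7 is the only open cell in row 7 admitting 1 ⇒ r7c7=1.
Step 4. [r4c5∈{5,6}] col 5 places 5 nowhere but r4c5. So r4c5=5.
Step 5. [r3c1∈{1,4,5}] 5 has one home in col 1: r3c1 ⇒ r3c1=5.
Step 6. [r3c7∈{6}] nothing but 6 survives at r3c7. So r3c7=6.
Step 7. [r8c9∈{2,6}] across box 9, 2 lands solely at r8c9 ⇒ r8c9=2.
Step 8. [r3c9∈{4}] r3c9's peers cover all but 4, so r3c9=4.
Step 9. [r7c6∈{2,8}] in row 7, 8 fits only at r7c6 ⇒ r7c6=8.
Step 10. [r4c1∈{1}] nothing but 1 survives at r4c1. So r4c1=1.
Step 11. [r4c3∈{7}] r4c3 is down to just 7, so r4c3=7.
Step 12. [r2c1∈{4}] r2c1 has the single candidate 4. So r2c1=4.
Step 13. [r2c6∈{2}] r2c6 is down to just 2. So r2c6=2.
Step 14. [r1c8∈{1,3}] r1c8 is the only open cell in row 1 admitting 3. So r1c8=3.
Step 15. [r8c5∈{6}] r8c5's peers cover all but 6. So r8c5=6.
Step 16. [r7c3∈{5,6}] r7c3 is the only open cell in col 3 admitting 6. So r7c3=6.
Step 17. [r1c4∈{4}] nothing but 4 survives at r1c4, so r1c4=4.
Step 18. [r7c2∈{5}] nothing but 5 survives at r7c2, so r7c2=5.
Step 19. [r2c5∈{1}] nothing but 1 survives at r2c5. So r2c5=1.
Step 20. [r1c9∈{5}] r1c9 has the single candidate 5 ⇒ r1c9=5.
Step 21. [r6c6∈{7}] r6c6 has the single candidate 7. So r6c6=7.
Step 22. [r3c4∈{8}] r3c4 is down to just 8 ⇒ r3c4=8.
Step 23. [r6c4∈{2}] r6c4 is down to just 2. So r6c4=2.
Step 24. [r4c4∈{6}] r4c4's peers cover all but 6. So r4c4=6.
Step 25. [r3c2∈{7}] only 7 remains possible at r3c2. So r3c2=7.
Step 26. [r6c2∈{9}] only 9 remains possible at r6c2. So r6c2=9.
Step 27. [r4c6∈{4}] r4c6's peers cover all but 4, so r4c6=4.
Step 28. [r8c1∈{8}] r8c1 is down to just 8. So r8c1=8.
Step 29. [r4c9∈{9}] r4c9 is down to just 9 ⇒ r4c9=9.
Step 30. [r9c7∈{8}] r9c7 is down to just 8, so r9c7=8.
Step 31. [r6c3∈{5}] r6c3 is down to just 5. So r6c3=5.
Step 32. [r1c7∈{2}] only 2 remains possible at r1c7 ⇒ r1c7=2.
Step 33. [r9c9∈{6}] only 6 remains possible at r9c9 ⇒ r9c9=6.
Step 34. [r7c5∈{2}] r7c5's peers cover all but 2. So r7c5=2.
Step 35. [r1c3∈{1}] r1c3 has the single candidate 1 ⇒ r1c3=1.
Step 36. [r8c3∈{4}] r8c3 has the single candidate 4, so r8c3=4.
Step 37. [r3c6∈{9}] r3c6 is down to just 9. So r3c6=9.
Step 38. [r3c5∈{3}] r3c5 has the single candidate 3, so r3c5=3.
Step 39. [r3c8∈{1}] r3c8's peers cover all but 1 ⇒ r3c8=1.
Step 40. [r2c2∈{6}] only 6 remains possible at r2c2. So r2c2=6.
Step 41. [r5c9∈{7}] r5c9 is down to just 7, so r5c9=7.

Answer: 9 8 1 4 7 6 2 3 5 / 4 6 3 5 1 2 7 9 8 / 5 7 2 8 3 9 6 1 4 / 1 2 7 6 5 4 3 8 9 / 6 4 8 3 9 1 5 2 7 / 3 9 5 2 8 7 4 6 1 / 7 5 6 9 2 8 1 4 3 / 8 1 4 7 6 3 9 5 2 / 2 3 9 1 4 5 8 7 6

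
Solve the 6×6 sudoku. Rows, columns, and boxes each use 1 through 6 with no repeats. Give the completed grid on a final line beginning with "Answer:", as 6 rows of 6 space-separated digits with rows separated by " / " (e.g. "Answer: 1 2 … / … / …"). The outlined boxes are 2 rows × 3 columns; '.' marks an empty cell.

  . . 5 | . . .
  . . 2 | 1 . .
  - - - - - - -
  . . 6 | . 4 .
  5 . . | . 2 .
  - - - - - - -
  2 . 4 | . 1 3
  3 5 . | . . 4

Step 1. [r3c1∈{1}] r3c1 has the single candidate 1, so r3c1=1.
Step 2. [r1c4∈{2,3,4,6}] 4 has one home in col 4: r1c4, so r1c4=4.
Step 3. [r1c1∈{6}] only 6 remains possible at r1c1. So r1c1=6.
Step 4. [r6c5∈{6}] r6c5 is down to just 6 ⇒ r6c5=6.
Step 5. [r4c3∈{3}] r4c3 is down to just 3, so r4c3=3.
Step 6. [r1c5∈{3}] r1c5 is down to just 3, so r1c5=3.
Step 7. [r3c6∈{5}] r3c6's peers cover all but 5, so r3c6=5.
Step 8. [r4c6∈{1,6}] row 4 places 1 nowhere but r4c6, so r4c6=1.
Step 9. [r4c2∈{4}] r4c2 has the single candidate 4, so r4c2=4.
Step 10. [r4c4∈{6}] r4c4 is down to just 6. So r4c4=6.
Step 11. [r1c6∈{2}] r1c6 is down to just 2 ⇒ r1c6=2.
Step 12. [r5c2∈{6}] r5c2 is down to just 6 ⇒ r5c2=6.
Step 13. [r2c1∈{4}] r2c1's peers cover all but 4 ⇒ r2c1=4.
Step 14. [r6c4∈{2}] r6c4 has the single candidate 2, so r6c4=2.
Step 15. [r3c4∈{3}] nothing but 3 survives at r3c4, so r3c4=3.
Step 16. [r2c6∈{6}] r2c6's peers cover all but 6 ⇒ r2c6=6.
Step 17. [r2c5∈{5}] r2c5's peers cover all but 5. So r2c5=5.
Step 18. [r3c2∈{2}] nothing but 2 survives at r3c2 ⇒ r3c2=2.
Step 19. [r6c3∈{1}] r6c3 has the single candidate 1 ⇒ r6c3=1.
Step 20. [r5c4∈{5}] r5c4 is down to just 5 ⇒ r5c4=5.
Step 21. [r2c2∈{3}] r2c2's peers cover all but 3 ⇒ r2c2=3.
Step 22. [r1c2∈{1}] nothing but 1 survives at r1c2, so r1c2=1.

Answer: 6 1 5 4 3 2 / 4 3 2 1 5 6 / 1 2 6 3 4 5 / 5 4 3 6 2 1 / 2 6 4 5 1 3 / 3 5 1 2 6 4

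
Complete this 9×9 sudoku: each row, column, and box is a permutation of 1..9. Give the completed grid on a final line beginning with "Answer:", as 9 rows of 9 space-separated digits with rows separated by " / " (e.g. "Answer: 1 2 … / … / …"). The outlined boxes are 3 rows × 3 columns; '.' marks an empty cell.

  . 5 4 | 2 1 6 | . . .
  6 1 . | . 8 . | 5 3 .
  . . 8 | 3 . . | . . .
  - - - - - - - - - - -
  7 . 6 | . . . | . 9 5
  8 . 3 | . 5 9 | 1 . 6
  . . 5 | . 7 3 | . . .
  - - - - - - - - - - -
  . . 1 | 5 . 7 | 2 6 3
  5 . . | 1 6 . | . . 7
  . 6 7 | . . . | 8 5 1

Step 1. [r6c7∈{4}] nothing but 4 survives at r6c7. So r6c7=4.
Step 2. [r2c6∈{4}] r2c6 is down to just 4, so r2c6=4.
Step 3. [r3c5∈{9}] r3c5's peers cover all but 9. So r3c5=9.
Step 4. [r3c1∈{2}] r3c1 is down to just 2 ⇒ r3c1=2.
Step 5. [r7c5∈{4}] r7c5 has the single candidate 4 ⇒ r7c5=4.
Step 6. [r7c1∈{9}] r7c1 has the single candidate 9, so r7c1=9.
Step 7. [r8c2∈{2,3,4,8}] in row 8, 3 fits only at r8c2. So r8c2=3.
Step 8. [r4c5∈{2}] only 2 remains possible at r4c5. So r4c5=2.
Step 9. [r5c8∈{2,7}] across row 5, 7 lands solely at r5c8, so r5c8=7.
Step 10. [r6c8∈{2,8}] col 8 places 2 nowhere but r6c8. So r6c8=2.
Step 11. [r4c2∈{4}] r4c2 has the single candidate 4, so r4c2=4.
Step 12. [r1c7∈{7,9}] in row 1, 7 fits only at r1c7, so r1c7=7.
Step 13. [r8c6∈{2,8}] row 8 places 8 nowhere but r8c6 ⇒ r8c6=8.
Step 14. [r1c9∈{8,9}] 9 has one home in row 1: r1c9. So r1c9=9.
Step 15. [r3c9∈{4}] only 4 remains possible at r3c9. So r3c9=4.
Step 16. [r6c4∈{6,8}] across row 6, 6 lands solely at r6c4. So r6c4=6.
Step 17. [r5c2∈{2}] r5c2 has the single candidate 2, so r5c2=2.
Step 18. [r8c3∈{2}] nothing but 2 survives at r8c3. So r8c3=2.
Step 19. [r4c6∈{1}] nothing but 1 survives at r4c6. So r4c6=1.
Step 20. [r6c1∈{1}] r6c1 has the single candidate 1 ⇒ r6c1=1.
Step 21. [r2c4∈{7}] r2c4 has the single candidate 7, so r2c4=7.
Step 22. [r7c2∈{8}] only 8 remains possible at r7c2 ⇒ r7c2=8.
Step 23. [r9c6∈{2}] only 2 remains possible at r9c6. So r9c6=2.
Step 24. [r8c8∈{4}] r8c8 is down to just 4, so r8c8=4.
Step 25. [r9c4∈{9}] r9c4 is down to just 9 ⇒ r9c4=9.
Step 26. [r3c7∈{6}] r3c7 has the single candidate 6 ⇒ r3c7=6.
Step 27. [r4c7∈{3}] nothing but 3 survives at r4c7, so r4c7=3.
Step 28. [r4c4∈{8}] only 8 remains possible at r4c4. So r4c4=8.
Step 29. [r8c7∈{9}] r8c7 has the single candidate 9 ⇒ r8c7=9.
Step 30. [r9c5∈{3}] r9c5 has the single candidate 3, so r9c5=3.
Step 31. [r2c9∈{2}] r2c9 is down to just 2, so r2c9=2.
Step 32. [r3c2∈{7}] r3c2 is down to just 7 ⇒ r3c2=7.
Step 33. [r3c8∈{1}] only 1 remains possible at r3c8, so r3c8=1.
Step 34. [r6c2∈{9}] only 9 remains possible at r6c2. So r6c2=9.
Step 35. [r1c8∈{8}] only 8 remains possible at r1c8, so r1c8=8.
Step 36. [r5c4∈{4}] only 4 remains possible at r5c4 ⇒ r5c4=4.
Step 37. [r6c9∈{8}] only 8 remains possible at r6c9, so r6c9=8.
Step 38. [r3c6∈{5}] only 5 remains possible at r3c6 ⇒ r3c6=5.
Step 39. [r9c1∈{4}] r9c1's peers cover all but 4. So r9c1=4.
Step 40. [r1c1∈{3}] r1c1's peers cover all but 3, so r1c1=3.
Step 41. [r2c3∈{9}] r2c3's peers cover all but 9, so r2c3=9.

Answer: 3 5 4 2 1 6 7 8 9 / 6 1 9 7 8 4 5 3 2 / 2 7 8 3 9 5 6 1 4 / 7 4 6 8 2 1 3 9 5 / 8 2 3 4 5 9 1 7 6 / 1 9 5 6 7 3 4 2 8 / 9 8 1 5 4 7 2 6 3 / 5 3 2 1 6 8 9 4 7 / 4 6 7 9 3 2 8 5 1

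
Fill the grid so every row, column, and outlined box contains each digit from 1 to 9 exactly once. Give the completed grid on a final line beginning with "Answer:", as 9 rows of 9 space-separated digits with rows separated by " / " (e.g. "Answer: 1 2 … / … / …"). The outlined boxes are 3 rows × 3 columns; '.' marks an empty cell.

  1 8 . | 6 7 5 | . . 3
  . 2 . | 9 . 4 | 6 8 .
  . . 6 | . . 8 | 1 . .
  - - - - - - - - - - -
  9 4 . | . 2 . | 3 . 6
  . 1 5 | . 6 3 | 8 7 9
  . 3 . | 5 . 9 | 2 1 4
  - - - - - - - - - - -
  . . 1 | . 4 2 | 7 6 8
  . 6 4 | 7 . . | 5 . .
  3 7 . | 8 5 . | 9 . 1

Step 1. [r1c8∈{2,4,9}] r1c8 is the only open cell in row 1 admitting 2, so r1c8=2.
Step 2. [r4c3∈{7,8}] r4c3 is the only open cell in row 4 admitting 8. So r4c3=8.
Step 3. [r3c1∈{4,5,7}] col 1 places 4 nowhere but r3c1. So r3c1=4.
Step 4. [r3c5∈{3}] r3c5 has the single candidate 3 ⇒ r3c5=3.
Step 5. [r3c9∈{5,7}] row 3 places 7 nowhere but r3c9 ⇒ r3c9=7.
Step 6. [r7c1∈{5}] r7c1's peers cover all but 5, so r7c1=5.
Step 7. [r6c3∈{7}] r6c3 is down to just 7 ⇒ r6c3=7.
Step 8. [r3c8∈{5,9}] in col 8, 9 fits only at r3c8, so r3c8=9.
Step 9. [r8c6∈{1}] nothing but 1 survives at r8c6 ⇒ r8c6=1.
Step 10. [r5c1∈{2}] only 2 remains possible at r5c1 ⇒ r5c1=2.
Step 11. [r1c7∈{4}] only 4 remains possible at r1c7 ⇒ r1c7=4.
Step 12. [r3c2∈{5}] r3c2's peers cover all but 5. So r3c2=5.
Step 13. [r7c2∈{9}] r7c2 is down to just 9 ⇒ r7c2=9.
Step 14. [r3c4∈{2}] only 2 remains possible at r3c4, so r3c4=2.
Step 15. [r2c3∈{3}] nothing but 3 survives at r2c3, so r2c3=3.
Step 16. [r4c6∈{7}] r4c6 is down to just 7. So r4c6=7.
Step 17. [r7c4∈{3}] nothing but 3 survives at r7c4, so r7c4=3.
Step 18. [r6c1∈{6}] r6c1 has the single candidate 6. So r6c1=6.
Step 19. [r8c1∈{8}] r8c1 is down to just 8. So r8c1=8.
Step 20. [r9c3∈{2}] r9c3 has the single candidate 2 ⇒ r9c3=2.
Step 21. [r1c3∈{9}] only 9 remains possible at r1c3 ⇒ r1c3=9.
Step 22. [r8c8∈{3}] only 3 remains possible at r8c8, so r8c8=3.
Step 23. [r9c6∈{6}] r9c6 is down to just 6, so r9c6=6.
Step 24. [r8c5∈{9}] r8c5's peers cover all but 9 ⇒ r8c5=9.
Step 25. [r9c8∈{4}] only 4 remains possible at r9c8, so r9c8=4.
Step 26. [r4c8∈{5}] r4c8's peers cover all but 5 ⇒ r4c8=5.
Step 27. [r5c4∈{4}] only 4 remains possible at r5c4 ⇒ r5c4=4.
Step 28. [r4c4∈{1}] r4c4's peers cover all but 1 ⇒ r4c4=1.
Step 29. [r2c9∈{5}] nothing but 5 survives at r2c9, so r2c9=5.
Step 30. [r8c9∈{2}] r8c9 is down to just 2, so r8c9=2.
Step 31. [r6c5∈{8}] r6c5's peers cover all but 8 ⇒ r6c5=8.
Step 32. [r2c5∈{1}] nothing but 1 survives at r2c5 ⇒ r2c5=1.
Step 33. [r2c1∈{7}] only 7 remains possible at r2c1. So r2c1=7.

Answer: 1 8 9 6 7 5 4 2 3 / 7 2 3 9 1 4 6 8 5 / 4 5 6 2 3 8 1 9 7 / 9 4 8 1 2 7 3 5 6 / 2 1 5 4 6 3 8 7 9 / 6 3 7 5 8 9 2 1 4 / 5 9 1 3 4 2 7 6 8 / 8 6 4 7 9 1 5 3 2 / 3 7 2 8 5 6 9 4 1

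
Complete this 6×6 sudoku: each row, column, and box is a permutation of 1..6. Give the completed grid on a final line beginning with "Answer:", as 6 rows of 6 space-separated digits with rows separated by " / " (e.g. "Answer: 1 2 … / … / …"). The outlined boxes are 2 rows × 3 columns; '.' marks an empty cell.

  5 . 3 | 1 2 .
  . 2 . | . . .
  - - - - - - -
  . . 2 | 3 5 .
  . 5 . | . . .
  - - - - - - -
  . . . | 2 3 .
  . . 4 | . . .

Step 1. [r5c6∈{1,4,5,6}] r5c6 is the only open cell in row 5 admitting 4, so r5c6=4.
Step 2. [r1c6∈{6}] r1c6 is down to just 6, so r1c6=6.
Step 3. [r3c6∈{1}] nothing but 1 survives at r3c6 ⇒ r3c6=1.
Step 4. [r4c1∈{1,3,4,6}] row 4 places 3 nowhere but r4c1 ⇒ r4c1=3.
Step 5. [r6c5∈{1,6}] in col 5, 1 fits only at r6c5. So r6c5=1.
Step 6. [r6c4∈{5,6}] box 6 places 6 nowhere but r6c4. So r6c4=6.
Step 7. [r4c3∈{1,6}] in row 4, 1 fits only at r4c3 ⇒ r4c3=1.
Step 8. [r2c5∈{4}] only 4 remains possible at r2c5, so r2c5=4.
Step 9. [r2c1∈{1,6}] row 2 places 1 nowhere but r2c1, so r2c1=1.
Step 10. [r5c1∈{6}] only 6 remains possible at r5c1. So r5c1=6.
Step 11. [r3c1∈{4}] r3c1 has the single candidate 4, so r3c1=4.
Step 12. [r6c6∈{5}] nothing but 5 survives at r6c6 ⇒ r6c6=5.
Step 13. [r5c2∈{1}] only 1 remains possible at r5c2. So r5c2=1.
Step 14. [r6c2∈{3}] r6c2's peers cover all but 3, so r6c2=3.
Step 15. [r4c5∈{6}] nothing but 6 survives at r4c5. So r4c5=6.
Step 16. [r2c6∈{3}] nothing but 3 survives at r2c6 ⇒ r2c6=3.
Step 17. [r1c2∈{4}] r1c2's peers cover all but 4 ⇒ r1c2=4.
Step 18. [r5c3∈{5}] nothing but 5 survives at r5c3 ⇒ r5c3=5.
Step 19. [r4c4∈{4}] only 4 remains possible at r4c4, so r4c4=4.
Step 20. [r2c4∈{5}] nothing but 5 survives at r2c4, so r2c4=5.
Step 21. [r6c1∈{2}] r6c1's peers cover all but 2, so r6c1=2.
Step 22. [r2c3∈{6}] r2c3's peers cover all but 6. So r2c3=6.
Step 23. [r4c6∈{2}] only 2 remains possible at r4c6 ⇒ r4c6=2.
Step 24. [r3c2∈{6}] r3c2 is down to just 6 ⇒ r3c2=6.

Answer: 5 4 3 1 2 6 / 1 2 6 5 4 3 / 4 6 2 3 5 1 / 3 5 1 4 6 2 / 6 1 5 2 3 4 / 2 3 4 6 1 5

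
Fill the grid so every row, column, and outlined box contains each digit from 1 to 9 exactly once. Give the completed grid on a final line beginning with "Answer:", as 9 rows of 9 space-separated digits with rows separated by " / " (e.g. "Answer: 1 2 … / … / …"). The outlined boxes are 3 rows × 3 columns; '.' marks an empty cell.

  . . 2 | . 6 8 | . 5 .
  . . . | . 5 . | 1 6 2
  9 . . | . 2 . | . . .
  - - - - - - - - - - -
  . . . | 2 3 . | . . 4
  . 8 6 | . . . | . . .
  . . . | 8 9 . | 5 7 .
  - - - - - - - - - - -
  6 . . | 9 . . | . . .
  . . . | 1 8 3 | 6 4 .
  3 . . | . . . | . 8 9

Step 1. [r3c8∈{3}] r3c8 is down to just 3, so r3c8=3.
Step 2. [r1c9∈{7}] r1c9 is down to just 7. So r1c9=7.
Step 3. [r5c5∈{1,4,7}] r5c5 is the only open cell in col 5 admitting 1 ⇒ r5c5=1.
Step 4. [r7c3∈{1,4,5,7,8}] 8 has one home in row 7: r7c3 ⇒ r7c3=8.
Step 5. [r3c2∈{1,4,5,6,7}] row 3 places 6 nowhere but r3c2, so r3c2=6.
Step 6. [r3c3∈{1,4,5,7}] r3c3 is the only open cell in row 3 admitting 5. So r3c3=5.
Step 7. [r4c6∈{5,6,7}] row 4 places 6 nowhere but r4c6, so r4c6=6.
Step 8. [r6c6∈{4}] r6c6 has the single candidate 4. So r6c6=4.
Step 9. [r5c1∈{2,4,5,7}] row 5 places 4 nowhere but r5c1. So r5c1=4.
Step 10. [r1c7∈{4,9}] row 1 places 9 nowhere but r1c7 ⇒ r1c7=9.
Step 11. [r5c9∈{3}] nothing but 3 survives at r5c9 ⇒ r5c9=3.
Step 12. [r1c1∈{1}] r1c1 has the single candidate 1 ⇒ r1c1=1.
Step 13. [r9c4∈{4,5,6,7}] row 9 places 6 nowhere but r9c4, so r9c4=6.
Step 14. [r8c9∈{5}] r8c9's peers cover all but 5. So r8c9=5.
Step 15. [r7c9∈{1}] r7c9's peers cover all but 1. So r7c9=1.
Step 16. [r7c8∈{2}] r7c8's peers cover all but 2. So r7c8=2.
Step 17. [r9c7∈{7}] only 7 remains possible at r9c7 ⇒ r9c7=7.
Step 18. [r7c5∈{4,7}] r7c5 is the only open cell in col 5 admitting 7. So r7c5=7.
Step 19. [r7c2∈{4,5}] row 7 places 4 nowhere but r7c2. So r7c2=4.
Step 20. [r1c2∈{3}] r1c2's peers cover all but 3 ⇒ r1c2=3.
Step 21. [r2c2∈{7}] r2c2 has the single candidate 7. So r2c2=7.
Step 22. [r9c2∈{1,2,5}] across box 7, 5 lands solely at r9c2. So r9c2=5.
Step 23. [r4c8∈{1,9}] r4c8 is the only open cell in col 8 admitting 1, so r4c8=1.
Step 24. [r6c1∈{2}] r6c1's peers cover all but 2 ⇒ r6c1=2.
Step 25. [r1c4∈{4}] nothing but 4 survives at r1c4, so r1c4=4.
Step 26. [r4c2∈{9}] r4c2 has the single candidate 9. So r4c2=9.
Step 27. [r3c4∈{7}] only 7 remains possible at r3c4 ⇒ r3c4=7.
Step 28. [r8c1∈{7}] r8c1's peers cover all but 7 ⇒ r8c1=7.
Step 29. [r4c7∈{8}] only 8 remains possible at r4c7 ⇒ r4c7=8.
Step 30. [r9c3∈{1}] r9c3 is down to just 1 ⇒ r9c3=1.
Step 31. [r7c6∈{5}] r7c6's peers cover all but 5, so r7c6=5.
Step 32. [r5c4∈{5}] r5c4 has the single candidate 5 ⇒ r5c4=5.
Step 33. [r6c3∈{3}] nothing but 3 survives at r6c3, so r6c3=3.
Step 34. [r2c3∈{4}] nothing but 4 survives at r2c3. So r2c3=4.
Step 35. [r2c1∈{8}] nothing but 8 survives at r2c1 ⇒ r2c1=8.
Step 36. [r4c3∈{7}] r4c3's peers cover all but 7. So r4c3=7.
Step 37. [r9c5∈{4}] only 4 remains possible at r9c5. So r9c5=4.
Step 38. [r9c6∈{2}] only 2 remains possible at r9c6, so r9c6=2.
Step 39. [r6c9∈{6}] r6c9's peers cover all but 6 ⇒ r6c9=6.
Step 40. [r6c2∈{1}] nothing but 1 survives at r6c2 ⇒ r6c2=1.
Step 41. [r3c6∈{1}] nothing but 1 survives at r3c6 ⇒ r3c6=1.
Step 42. [r7c7∈{3}] only 3 remains possible at r7c7. So r7c7=3.
Step 43. [r2c6∈{9}] r2c6 is down to just 9, so r2c6=9.
Step 44. [r3c9∈{8}] r3c9's peers cover all but 8, so r3c9=8.
Step 45. [r4c1∈{5}] nothing but 5 survives at r4c1 ⇒ r4c1=5.
Step 46. [r8c2∈{2}] r8c2's peers cover all but 2, so r8c2=2.
Step 47. [r5c7∈{2}] nothing but 2 survives at r5c7, so r5c7=2.
Step 48. [r5c6∈{7}] r5c6's peers cover all but 7. So r5c6=7.
Step 49. [r3c7∈{4}] r3c7 is down to just 4. So r3c7=4.
Step 50. [r5c8∈{9}] r5c8 has the single candidate 9. So r5c8=9.
Step 51. [r8c3∈{9}] r8c3 has the single candidate 9 ⇒ r8c3=9.
Step 52. [r2c4∈{3}] only 3 remains possible at r2c4, so r2c4=3.

Answer: 1 3 2 4 6 8 9 5 7 / 8 7 4 3 5 9 1 6 2 / 9 6 5 7 2 1 4 3 8 / 5 9 7 2 3 6 8 1 4 / 4 8 6 5 1 7 2 9 3 / 2 1 3 8 9 4 5 7 6 / 6 4 8 9 7 5 3 2 1 / 7 2 9 1 8 3 6 4 5 / 3 5 1 6 4 2 7 8 9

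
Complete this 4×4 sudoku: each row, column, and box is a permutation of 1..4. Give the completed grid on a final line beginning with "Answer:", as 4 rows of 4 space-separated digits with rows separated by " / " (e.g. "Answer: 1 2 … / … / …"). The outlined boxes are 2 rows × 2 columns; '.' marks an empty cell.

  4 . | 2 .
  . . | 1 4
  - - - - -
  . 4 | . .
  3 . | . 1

Step 1. [r1c4∈{3}] r1c4 is down to just 3 ⇒ r1c4=3.
Step 2. [r4c2∈{2}] r4c2's peers cover all but 2, so r4c2=2.
Step 3. [r2c2∈{3}] nothing but 3 survives at r2c2 ⇒ r2c2=3.
Step 4. [r1c2∈{1}] r1c2 has the single candidate 1, so r1c2=1.
Step 5. [r3c1∈{1}] r3c1 is down to just 1, so r3c1=1.
Step 6. [r2c1∈{2}] r2c1 is down to just 2 ⇒ r2c1=2.
Step 7. [r4c3∈{4}] r4c3's peers cover all but 4. So r4c3=4.
Step 8. [r3c4∈{2}] r3c4 has the single candidate 2, so r3c4=2.
Step 9. [r3c3∈{3}] r3c3's peers cover all but 3, so r3c3=3.

Answer: 4 1 2 3 / 2 3 1 4 / 1 4 3 2 / 3 2 4 1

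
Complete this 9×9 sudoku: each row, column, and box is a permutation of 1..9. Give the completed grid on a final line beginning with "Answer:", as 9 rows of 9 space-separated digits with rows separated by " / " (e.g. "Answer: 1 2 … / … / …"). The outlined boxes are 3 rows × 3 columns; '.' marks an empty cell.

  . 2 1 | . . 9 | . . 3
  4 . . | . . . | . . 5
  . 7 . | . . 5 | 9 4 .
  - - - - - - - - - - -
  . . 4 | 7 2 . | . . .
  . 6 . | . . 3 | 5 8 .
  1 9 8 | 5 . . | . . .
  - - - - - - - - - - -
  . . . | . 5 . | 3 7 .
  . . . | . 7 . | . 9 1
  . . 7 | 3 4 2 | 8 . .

Step 1. [r1c8∈{6}] r1c8's peers cover all but 6. So r1c8=6.
Step 2. [r1c5∈{8}] r1c5's peers cover all but 8. So r1c5=8.
Step 3. [r8c3∈{2,3,5,6}] across col 3, 5 lands solely at r8c3 ⇒ r8c3=5.
Step 4. [r6c5∈{6}] r6c5 is down to just 6 ⇒ r6c5=6.
Step 5. [r7c4∈{1,6,8,9}] r7c4 is the only open cell in box 8 admitting 9 ⇒ r7c4=9.
Step 6. [r7c6∈{1,6,8}] in box 8, 1 fits only at r7c6, so r7c6=1.
Step 7. [r2c2∈{3,8}] row 2 places 8 nowhere but r2c2 ⇒ r2c2=8.
Step 8. [r9c9∈{6}] r9c9 has the single candidate 6. So r9c9=6.
Step 9. [r8c4∈{6,8}] in col 4, 8 fits only at r8c4. So r8c4=8.
Step 10. [r6c6∈{4}] only 4 remains possible at r6c6. So r6c6=4.
Step 11. [r5c9∈{2,4,7,9}] 4 has one home in row 5: r5c9 ⇒ r5c9=4.
Step 12. [r7c9∈{2}] nothing but 2 survives at r7c9 ⇒ r7c9=2.
Step 13. [r7c3∈{6}] r7c3 has the single candidate 6. So r7c3=6.
Step 14. [r5c4∈{1}] nothing but 1 survives at r5c4 ⇒ r5c4=1.
Step 15. [r3c3∈{3}] only 3 remains possible at r3c3 ⇒ r3c3=3.
Step 16. [r4c2∈{3,5}] across col 2, 5 lands solely at r4c2 ⇒ r4c2=5.
Step 17. [r3c4∈{2,6}] across row 3, 2 lands solely at r3c4. So r3c4=2.
Step 18. [r1c7∈{7}] r1c7's peers cover all but 7. So r1c7=7.
Step 19. [r8c1∈{2,3}] row 8 places 2 nowhere but r8c1, so r8c1=2.
Step 20. [r6c8∈{2,3}] 3 has one home in row 6: r6c8 ⇒ r6c8=3.
Step 21. [r2c8∈{1,2}] col 8 places 2 nowhere but r2c8 ⇒ r2c8=2.
Step 22. [r2c7∈{1}] r2c7 is down to just 1. So r2c7=1.
Step 23. [r7c2∈{4}] r7c2's peers cover all but 4, so r7c2=4.
Step 24. [r8c6∈{6}] r8c6's peers cover all but 6. So r8c6=6.
Step 25. [r5c1∈{7}] r5c1 has the single candidate 7 ⇒ r5c1=7.
Step 26. [r3c5∈{1}] r3c5's peers cover all but 1. So r3c5=1.
Step 27. [r2c6∈{7}] nothing but 7 survives at r2c6, so r2c6=7.
Step 28. [r4c9∈{9}] r4c9 has the single candidate 9, so r4c9=9.
Step 29. [r4c6∈{8}] nothing but 8 survives at r4c6, so r4c6=8.
Step 30. [r5c5∈{9}] r5c5's peers cover all but 9, so r5c5=9.
Step 31. [r1c4∈{4}] only 4 remains possible at r1c4, so r1c4=4.
Step 32. [r8c2∈{3}] r8c2 has the single candidate 3 ⇒ r8c2=3.
Step 33. [r4c7∈{6}] nothing but 6 survives at r4c7. So r4c7=6.
Step 34. [r8c7∈{4}] nothing but 4 survives at r8c7. So r8c7=4.
Step 35. [r2c3∈{9}] nothing but 9 survives at r2c3, so r2c3=9.
Step 36. [r6c9∈{7}] nothing but 7 survives at r6c9, so r6c9=7.
Step 37. [r3c9∈{8}] r3c9's peers cover all but 8 ⇒ r3c9=8.
Step 38. [r4c1∈{3}] r4c1's peers cover all but 3, so r4c1=3.
Step 39. [r1c1∈{5}] r1c1 has the single candidate 5. So r1c1=5.
Step 40. [r2c5∈{3}] r2c5 is down to just 3. So r2c5=3.
Step 41. [r6c7∈{2}] r6c7 is down to just 2 ⇒ r6c7=2.
Step 42. [r7c1∈{8}] r7c1 is down to just 8. So r7c1=8.
Step 43. [r9c8∈{5}] nothing but 5 survives at r9c8 ⇒ r9c8=5.
Step 44. [r9c2∈{1}] r9c2's peers cover all but 1 ⇒ r9c2=1.
Step 45. [r4c8∈{1}] nothing but 1 survives at r4c8. So r4c8=1.
Step 46. [r3c1∈{6}] nothing but 6 survives at r3c1, so r3c1=6.
Step 47. [r5c3∈{2}] r5c3 has the single candidate 2. So r5c3=2.
Step 48. [r2c4∈{6}] r2c4 is down to just 6 ⇒ r2c4=6.
Step 49. [r9c1∈{9}] r9c1 is down to just 9 ⇒ r9c1=9.

Answer: 5 2 1 4 8 9 7 6 3 / 4 8 9 6 3 7 1 2 5 / 6 7 3 2 1 5 9 4 8 / 3 5 4 7 2 8 6 1 9 / 7 6 2 1 9 3 5 8 4 / 1 9 8 5 6 4 2 3 7 / 8 4 6 9 5 1 3 7 2 / 2 3 5 8 7 6 4 9 1 / 9 1 7 3 4 2 8 5 6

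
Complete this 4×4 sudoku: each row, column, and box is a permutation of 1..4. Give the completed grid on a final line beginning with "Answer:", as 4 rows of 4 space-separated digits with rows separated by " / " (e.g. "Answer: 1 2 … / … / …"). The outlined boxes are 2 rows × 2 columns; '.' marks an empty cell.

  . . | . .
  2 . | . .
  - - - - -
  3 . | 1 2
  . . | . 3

Step 1. [r3c2∈{4}] nothing but 4 survives at r3c2 ⇒ r3c2=4.
Step 2. [r1c1∈{1,4}] in col 1, 4 fits only at r1c1, so r1c1=4.
Step 3. [r2c4∈{1,4}] col 4 places 4 nowhere but r2c4 ⇒ r2c4=4.
Step 4. [r2c2∈{1,3}] in row 2, 1 fits only at r2c2, so r2c2=1.
Step 5. [r2c3∈{3}] nothing but 3 survives at r2c3, so r2c3=3.
Step 6. [r4c1∈{1}] only 1 remains possible at r4c1 ⇒ r4c1=1.
Step 7. [r1c3∈{2}] only 2 remains possible at r1c3. So r1c3=2.
Step 8. [r1c2∈{3}] r1c2 is down to just 3 ⇒ r1c2=3.
Step 9. [r4c2∈{2}] r4c2's peers cover all but 2 ⇒ r4c2=2.
Step 10. [r1c4∈{1}] r1c4 is down to just 1, so r1c4=1.
Step 11. [r4c3∈{4}] nothing but 4 survives at r4c3, so r4c3=4.

Answer: 4 3 2 1 / 2 1 3 4 / 3 4 1 2 / 1 2 4 3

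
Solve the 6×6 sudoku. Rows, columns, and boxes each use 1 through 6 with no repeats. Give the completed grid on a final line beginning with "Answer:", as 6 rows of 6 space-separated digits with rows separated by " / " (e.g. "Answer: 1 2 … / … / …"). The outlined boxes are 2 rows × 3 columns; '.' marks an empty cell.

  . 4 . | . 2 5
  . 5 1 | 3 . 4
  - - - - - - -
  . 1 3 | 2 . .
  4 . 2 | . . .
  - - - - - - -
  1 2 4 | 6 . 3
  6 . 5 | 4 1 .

Step 1. [r3c6∈{6}] nothing but 6 survives at r3c6, so r3c6=6.
Step 2. [r4c4∈{1,5}] across col 4, 5 lands solely at r4c4. So r4c4=5.
Step 3. [r4c5∈{3}] only 3 remains possible at r4c5 ⇒ r4c5=3.
Step 4. [r1c3∈{6}] nothing but 6 survives at r1c3 ⇒ r1c3=6.
Step 5. [r2c1∈{2}] nothing but 2 survives at r2c1. So r2c1=2.
Step 6. [r3c1∈{5}] only 5 remains possible at r3c1. So r3c1=5.
Step 7. [r2c5∈{6}] r2c5 has the single candidate 6 ⇒ r2c5=6.
Step 8. [r6c6∈{2}] r6c6's peers cover all but 2, so r6c6=2.
Step 9. [r4c2∈{6}] r4c2 has the single candidate 6, so r4c2=6.
Step 10. [r1c4∈{1}] nothing but 1 survives at r1c4. So r1c4=1.
Step 11. [r3c5∈{4}] r3c5 has the single candidate 4. So r3c5=4.
Step 12. [r4c6∈{1}] nothing but 1 survives at r4c6, so r4c6=1.
Step 13. [r5c5∈{5}] r5c5 has the single candidate 5, so r5c5=5.
Step 14. [r6c2∈{3}] r6c2 is down to just 3, so r6c2=3.
Step 15. [r1c1∈{3}] r1c1's peers cover all but 3 ⇒ r1c1=3.

Answer: 3 4 6 1 2 5 / 2 5 1 3 6 4 / 5 1 3 2 4 6 / 4 6 2 5 3 1 / 1 2 4 6 5 3 / 6 3 5 4 1 2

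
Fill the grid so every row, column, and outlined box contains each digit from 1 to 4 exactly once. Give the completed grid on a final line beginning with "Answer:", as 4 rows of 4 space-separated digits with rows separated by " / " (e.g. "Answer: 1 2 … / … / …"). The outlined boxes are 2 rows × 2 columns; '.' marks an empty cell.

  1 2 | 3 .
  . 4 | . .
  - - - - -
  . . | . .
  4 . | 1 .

Step 1. [r4c4∈{2,3}] in row 4, 2 fits only at r4c4 ⇒ r4c4=2.
Step 2. [r3c4∈{3,4}] r3c4 is the only open cell in col 4 admitting 3 ⇒ r3c4=3.
Step 3. [r2c1∈{3}] r2c1 has the single candidate 3, so r2c1=3.
Step 4. [r2c3∈{2}] r2c3 has the single candidate 2. So r2c3=2.
Step 5. [r4c2∈{3}] r4c2 is down to just 3 ⇒ r4c2=3.
Step 6. [r2c4∈{1}] r2c4 has the single candidate 1, so r2c4=1.
Step 7. [r3c3∈{4}] only 4 remains possible at r3c3 ⇒ r3c3=4.
Step 8. [r3c2∈{1}] r3c2 is down to just 1, so r3c2=1.
Step 9. [r3c1∈{2}] r3c1 has the single candidate 2. So r3c1=2.
Step 10. [r1c4∈{4}] r1c4's peers cover all but 4, so r1c4=4.

Answer: 1 2 3 4 / 3 4 2 1 / 2 1 4 3 / 4 3 1 2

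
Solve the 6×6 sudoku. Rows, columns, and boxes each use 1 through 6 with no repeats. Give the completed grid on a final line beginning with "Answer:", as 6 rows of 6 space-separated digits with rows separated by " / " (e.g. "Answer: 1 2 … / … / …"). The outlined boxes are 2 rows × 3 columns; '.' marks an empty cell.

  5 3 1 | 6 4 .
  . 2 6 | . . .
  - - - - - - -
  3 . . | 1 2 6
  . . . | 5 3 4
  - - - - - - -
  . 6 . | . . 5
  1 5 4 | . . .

Step 1. [r5c1∈{2}] only 2 remains possible at r5c1. So r5c1=2.
Step 2. [r2c4∈{3}] r2c4 is down to just 3, so r2c4=3.
Step 3. [r5c5∈{1}] nothing but 1 survives at r5c5 ⇒ r5c5=1.
Step 4. [r1c6∈{2}] r1c6's peers cover all but 2, so r1c6=2.
Step 5. [r3c2∈{4}] r3c2 has the single candidate 4, so r3c2=4.
Step 6. [r3c3∈{5}] r3c3's peers cover all but 5. So r3c3=5.
Step 7. [r6c5∈{6}] r6c5 has the single candidate 6. So r6c5=6.
Step 8. [r4c1∈{6}] r4c1 has the single candidate 6. So r4c1=6.
Step 9. [r6c6∈{3}] r6c6 is down to just 3 ⇒ r6c6=3.
Step 10. [r4c2∈{1}] r4c2 is down to just 1. So r4c2=1.
Step 11. [r2c6∈{1}] nothing but 1 survives at r2c6, so r2c6=1.
Step 12. [r2c5∈{5}] r2c5 has the single candidate 5. So r2c5=5.
Step 13. [r5c3∈{3}] r5c3's peers cover all but 3 ⇒ r5c3=3.
Step 14. [r6c4∈{2}] r6c4 has the single candidate 2 ⇒ r6c4=2.
Step 15. [r5c4∈{4}] r5c4's peers cover all but 4, so r5c4=4.
Step 16. [r2c1∈{4}] nothing but 4 survives at r2c1. So r2c1=4.
Step 17. [r4c3∈{2}] r4c3 is down to just 2 ⇒ r4c3=2.

Answer: 5 3 1 6 4 2 / 4 2 6 3 5 1 / 3 4 5 1 2 6 / 6 1 2 5 3 4 / 2 6 3 4 1 5 / 1 5 4 2 6 3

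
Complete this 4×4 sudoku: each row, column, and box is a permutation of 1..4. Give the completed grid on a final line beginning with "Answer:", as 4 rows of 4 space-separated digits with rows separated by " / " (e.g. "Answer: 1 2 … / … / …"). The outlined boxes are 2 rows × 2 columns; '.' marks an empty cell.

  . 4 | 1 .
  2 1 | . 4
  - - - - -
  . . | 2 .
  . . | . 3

Step 1. [r3c1∈{1,3,4}] row 3 places 4 nowhere but r3c1, so r3c1=4.
Step 2. [r1c4∈{2}] nothing but 2 survives at r1c4, so r1c4=2.
Step 3. [r4c3∈{4}] nothing but 4 survives at r4c3 ⇒ r4c3=4.
Step 4. [r1c1∈{3}] only 3 remains possible at r1c1 ⇒ r1c1=3.
Step 5. [r4c1∈{1}] r4c1 is down to just 1. So r4c1=1.
Step 6. [r3c4∈{1}] nothing but 1 survives at r3c4, so r3c4=1.
Step 7. [r4c2∈{2}] r4c2 is down to just 2. So r4c2=2.
Step 8. [r3c2∈{3}] only 3 remains possible at r3c2. So r3c2=3.
Step 9. [r2c3∈{3}] r2c3's peers cover all but 3 ⇒ r2c3=3.

Answer: 3 4 1 2 / 2 1 3 4 / 4 3 2 1 / 1 2 4 3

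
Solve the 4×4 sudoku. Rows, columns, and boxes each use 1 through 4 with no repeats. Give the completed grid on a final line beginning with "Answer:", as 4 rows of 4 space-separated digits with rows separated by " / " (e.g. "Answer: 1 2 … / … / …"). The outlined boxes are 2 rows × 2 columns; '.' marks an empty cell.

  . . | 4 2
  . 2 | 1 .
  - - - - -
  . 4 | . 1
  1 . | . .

Step 1. [r4c2∈{3}] r4c2's peers cover all but 3. So r4c2=3.
Step 2. [r2c1∈{3,4}] across row 2, 4 lands solely at r2c1. So r2c1=4.
Step 3. [r3c1∈{2}] only 2 remains possible at r3c1 ⇒ r3c1=2.
Step 4. [r3c3∈{3}] only 3 remains possible at r3c3, so r3c3=3.
Step 5. [r2c4∈{3}] r2c4's peers cover all but 3. So r2c4=3.
Step 6. [r4c3∈{2}] r4c3 has the single candidate 2. So r4c3=2.
Step 7. [r1c2∈{1}] r1c2's peers cover all but 1 ⇒ r1c2=1.
Step 8. [r1c1∈{3}] r1c1 is down to just 3 ⇒ r1c1=3.
Step 9. [r4c4∈{4}] r4c4 is down to just 4 ⇒ r4c4=4.

Answer: 3 1 4 2 / 4 2 1 3 / 2 4 3 1 / 1 3 2 4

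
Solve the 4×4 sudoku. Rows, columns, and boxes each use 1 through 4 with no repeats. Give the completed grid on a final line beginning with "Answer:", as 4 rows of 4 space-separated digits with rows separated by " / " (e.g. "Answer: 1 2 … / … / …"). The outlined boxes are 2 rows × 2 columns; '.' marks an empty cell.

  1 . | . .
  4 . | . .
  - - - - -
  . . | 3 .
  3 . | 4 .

Step 1. [r1c3∈{2}] only 2 remains possible at r1c3. So r1c3=2.
Step 2. [r3c1∈{2}] nothing but 2 survives at r3c1 ⇒ r3c1=2.
Step 3. [r3c4∈{1}] r3c4's peers cover all but 1, so r3c4=1.
Step 4. [r2c4∈{3}] r2c4 has the single candidate 3. So r2c4=3.
Step 5. [r3c2∈{4}] r3c2 is down to just 4, so r3c2=4.
Step 6. [r4c2∈{1}] r4c2's peers cover all but 1, so r4c2=1.
Step 7. [r1c4∈{4}] r1c4's peers cover all but 4 ⇒ r1c4=4.
Step 8. [r2c3∈{1}] only 1 remains possible at r2c3, so r2c3=1.
Step 9. [r1c2∈{3}] r1c2 is down to just 3. So r1c2=3.
Step 10. [r2c2∈{2}] nothing but 2 survives at r2c2. So r2c2=2.
Step 11. [r4c4∈{2}] r4c4 has the single candidate 2 ⇒ r4c4=2.

Answer: 1 3 2 4 / 4 2 1 3 / 2 4 3 1 / 3 1 4 2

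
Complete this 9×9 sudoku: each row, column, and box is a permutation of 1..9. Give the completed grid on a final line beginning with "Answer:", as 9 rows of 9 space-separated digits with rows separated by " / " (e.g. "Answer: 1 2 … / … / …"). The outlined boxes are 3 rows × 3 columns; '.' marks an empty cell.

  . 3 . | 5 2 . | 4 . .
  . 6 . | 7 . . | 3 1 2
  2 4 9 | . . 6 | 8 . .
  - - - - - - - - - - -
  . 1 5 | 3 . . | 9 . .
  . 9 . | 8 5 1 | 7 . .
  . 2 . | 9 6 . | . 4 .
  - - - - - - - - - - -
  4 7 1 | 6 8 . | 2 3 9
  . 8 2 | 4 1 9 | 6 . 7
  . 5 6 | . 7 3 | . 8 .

Step 1. [r2c3∈{8}] only 8 remains possible at r2c3, so r2c3=8.
Step 2. [r4c6∈{2,4,7}] 2 has one home in col 6: r4c6, so r4c6=2.
Step 3. [r4c8∈{6}] nothing but 6 survives at r4c8, so r4c8=6.
Step 4. [r4c1∈{7,8}] r4c1 is the only open cell in row 4 admitting 7, so r4c1=7.
Step 5. [r6c3∈{3}] nothing but 3 survives at r6c3. So r6c3=3.
Step 6. [r6c7∈{1,5}] r6c7 is the only open cell in col 7 admitting 5. So r6c7=5.
Step 7. [r3c8∈{5,7}] across row 3, 7 lands solely at r3c8 ⇒ r3c8=7.
Step 8. [r6c9∈{1,8}] r6c9 is the only open cell in row 6 admitting 1, so r6c9=1.
Step 9. [r4c5∈{4}] nothing but 4 survives at r4c5. So r4c5=4.
Step 10. [r8c1∈{3}] r8c1's peers cover all but 3. So r8c1=3.
Step 11. [r5c3∈{4}] nothing but 4 survives at r5c3 ⇒ r5c3=4.
Step 12. [r1c8∈{9}] r1c8 is down to just 9 ⇒ r1c8=9.
Step 13. [r5c1∈{6}] r5c1 is down to just 6, so r5c1=6.
Step 14. [r2c5∈{9}] only 9 remains possible at r2c5. So r2c5=9.
Step 15. [r9c7∈{1}] r9c7 is down to just 1, so r9c7=1.
Step 16. [r6c6∈{7}] only 7 remains possible at r6c6, so r6c6=7.
Step 17. [r3c5∈{3}] only 3 remains possible at r3c5 ⇒ r3c5=3.
Step 18. [r2c1∈{5}] r2c1 has the single candidate 5. So r2c1=5.
Step 19. [r4c9∈{8}] only 8 remains possible at r4c9 ⇒ r4c9=8.
Step 20. [r1c6∈{8}] only 8 remains possible at r1c6 ⇒ r1c6=8.
Step 21. [r6c1∈{8}] nothing but 8 survives at r6c1 ⇒ r6c1=8.
Step 22. [r2c6∈{4}] nothing but 4 survives at r2c6, so r2c6=4.
Step 23. [r3c4∈{1}] r3c4 is down to just 1. So r3c4=1.
Step 24. [r9c4∈{2}] r9c4's peers cover all but 2, so r9c4=2.
Step 25. [r5c9∈{3}] r5c9 has the single candidate 3 ⇒ r5c9=3.
Step 26. [r3c9∈{5}] r3c9 has the single candidate 5, so r3c9=5.
Step 27. [r1c1∈{1}] r1c1 is down to just 1. So r1c1=1.
Step 28. [r7c6∈{5}] nothing but 5 survives at r7c6. So r7c6=5.
Step 29. [r5c8∈{2}] nothing but 2 survives at r5c8, so r5c8=2.
Step 30. [r9c9∈{4}] r9c9's peers cover all but 4 ⇒ r9c9=4.
Step 31. [r1c9∈{6}] r1c9 is down to just 6, so r1c9=6.
Step 32. [r1c3∈{7}] r1c3's peers cover all but 7 ⇒ r1c3=7.
Step 33. [r9c1∈{9}] only 9 remains possible at r9c1 ⇒ r9c1=9.
Step 34. [r8c8∈{5}] r8c8's peers cover all but 5 ⇒ r8c8=5.

Answer: 1 3 7 5 2 8 4 9 6 / 5 6 8 7 9 4 3 1 2 / 2 4 9 1 3 6 8 7 5 / 7 1 5 3 4 2 9 6 8 / 6 9 4 8 5 1 7 2 3 / 8 2 3 9 6 7 5 4 1 / 4 7 1 6 8 5 2 3 9 / 3 8 2 4 1 9 6 5 7 / 9 5 6 2 7 3 1 8 4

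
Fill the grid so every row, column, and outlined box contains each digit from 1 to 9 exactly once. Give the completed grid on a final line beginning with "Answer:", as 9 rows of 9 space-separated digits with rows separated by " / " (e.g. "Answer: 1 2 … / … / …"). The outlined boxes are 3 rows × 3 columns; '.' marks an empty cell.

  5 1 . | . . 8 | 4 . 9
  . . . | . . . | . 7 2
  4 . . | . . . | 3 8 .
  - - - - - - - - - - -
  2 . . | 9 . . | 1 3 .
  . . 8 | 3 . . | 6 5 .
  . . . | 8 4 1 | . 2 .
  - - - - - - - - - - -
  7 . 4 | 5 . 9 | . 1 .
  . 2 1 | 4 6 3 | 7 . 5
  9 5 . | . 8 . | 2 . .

Step 1. [r5c2∈{4,7,9}] r5c2 is the only open cell in row 5 admitting 9. So r5c2=9.
Step 2. [r4c6∈{5,6,7}] across box 5, 6 lands solely at r4c6. So r4c6=6.
Step 3. [r1c8∈{6}] nothing but 6 survives at r1c8, so r1c8=6.
Step 4. [r6c9∈{7}] only 7 remains possible at r6c9. So r6c9=7.
Step 5. [r4c5∈{5,7}] in box 5, 5 fits only at r4c5. So r4c5=5.
Step 6. [r7c5∈{2}] nothing but 2 survives at r7c5. So r7c5=2.
Step 7. [r9c4∈{1,7}] 1 has one home in row 9: r9c4. So r9c4=1.
Step 8. [r2c4∈{6}] r2c4's peers cover all but 6 ⇒ r2c4=6.
Step 9. [r2c5∈{1,3,9}] in row 2, 1 fits only at r2c5, so r2c5=1.
Step 10. [r4c3∈{7}] only 7 remains possible at r4c3 ⇒ r4c3=7.
Step 11. [r3c2∈{6,7}] in col 2, 7 fits only at r3c2. So r3c2=7.
Step 12. [r3c3∈{2,6,9}] in row 3, 6 fits only at r3c3 ⇒ r3c3=6.
Step 13. [r9c3∈{3}] nothing but 3 survives at r9c3, so r9c3=3.
Step 14. [r7c2∈{6,8}] r7c2 is the only open cell in box 7 admitting 6, so r7c2=6.
Step 15. [r5c5∈{7}] only 7 remains possible at r5c5 ⇒ r5c5=7.
Step 16. [r2c2∈{3,8}] 8 has one home in col 2: r2c2. So r2c2=8.
Step 17. [r5c9∈{4}] r5c9's peers cover all but 4 ⇒ r5c9=4.
Step 18. [r3c6∈{2,5}] row 3 places 5 nowhere but r3c6. So r3c6=5.
Step 19. [r7c7∈{8}] nothing but 8 survives at r7c7. So r7c7=8.
Step 20. [r1c3∈{2}] only 2 remains possible at r1c3, so r1c3=2.
Step 21. [r2c1∈{3}] nothing but 3 survives at r2c1 ⇒ r2c1=3.
Step 22. [r2c7∈{5}] nothing but 5 survives at r2c7, so r2c7=5.
Step 23. [r6c7∈{9}] nothing but 9 survives at r6c7. So r6c7=9.
Step 24. [r4c2∈{4}] r4c2 has the single candidate 4. So r4c2=4.
Step 25. [r6c3∈{5}] r6c3's peers cover all but 5, so r6c3=5.
Step 26. [r8c1∈{8}] only 8 remains possible at r8c1. So r8c1=8.
Step 27. [r5c6∈{2}] r5c6 has the single candidate 2. So r5c6=2.
Step 28. [r3c5∈{9}] only 9 remains possible at r3c5. So r3c5=9.
Step 29. [r3c9∈{1}] r3c9 is down to just 1. So r3c9=1.
Step 30. [r9c9∈{6}] nothing but 6 survives at r9c9. So r9c9=6.
Step 31. [r5c1∈{1}] r5c1 is down to just 1 ⇒ r5c1=1.
Step 32. [r3c4∈{2}] r3c4 is down to just 2. So r3c4=2.
Step 33. [r2c3∈{9}] r2c3's peers cover all but 9, so r2c3=9.
Step 34. [r6c2∈{3}] nothing but 3 survives at r6c2, so r6c2=3.
Step 35. [r9c6∈{7}] nothing but 7 survives at r9c6 ⇒ r9c6=7.
Step 36. [r6c1∈{6}] r6c1 is down to just 6, so r6c1=6.
Step 37. [r9c8∈{4}] nothing but 4 survives at r9c8. So r9c8=4.
Step 38. [r8c8∈{9}] nothing but 9 survives at r8c8 ⇒ r8c8=9.
Step 39. [r7c9∈{3}] r7c9 has the single candidate 3 ⇒ r7c9=3.
Step 40. [r4c9∈{8}] r4c9 has the single candidate 8. So r4c9=8.
Step 41. [r2c6∈{4}] nothing but 4 survives at r2c6 ⇒ r2c6=4.
Step 42. [r1c5∈{3}] nothing but 3 survives at r1c5. So r1c5=3.
Step 43. [r1c4∈{7}] r1c4 has the single candidate 7, so r1c4=7.

Answer: 5 1 2 7 3 8 4 6 9 / 3 8 9 6 1 4 5 7 2 / 4 7 6 2 9 5 3 8 1 / 2 4 7 9 5 6 1 3 8 / 1 9 8 3 7 2 6 5 4 / 6 3 5 8 4 1 9 2 7 / 7 6 4 5 2 9 8 1 3 / 8 2 1 4 6 3 7 9 5 / 9 5 3 1 8 7 2 4 6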